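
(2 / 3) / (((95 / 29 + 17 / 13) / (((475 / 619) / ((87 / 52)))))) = 80275 / 1203336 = 0.07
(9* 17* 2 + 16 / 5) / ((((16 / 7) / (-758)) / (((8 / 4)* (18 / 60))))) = -6152307 / 100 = -61523.07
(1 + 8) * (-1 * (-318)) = 2862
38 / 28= 19 / 14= 1.36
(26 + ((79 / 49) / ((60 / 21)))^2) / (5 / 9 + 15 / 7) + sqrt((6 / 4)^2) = 11.25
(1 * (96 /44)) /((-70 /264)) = -288 /35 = -8.23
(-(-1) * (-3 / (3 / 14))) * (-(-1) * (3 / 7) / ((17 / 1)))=-6 / 17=-0.35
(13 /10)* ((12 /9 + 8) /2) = 91 /15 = 6.07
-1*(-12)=12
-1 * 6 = -6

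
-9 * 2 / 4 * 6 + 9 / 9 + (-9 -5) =-40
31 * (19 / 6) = 589 / 6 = 98.17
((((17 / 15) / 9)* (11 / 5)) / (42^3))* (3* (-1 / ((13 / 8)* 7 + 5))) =-187 / 272967975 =-0.00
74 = 74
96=96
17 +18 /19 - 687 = -12712 /19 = -669.05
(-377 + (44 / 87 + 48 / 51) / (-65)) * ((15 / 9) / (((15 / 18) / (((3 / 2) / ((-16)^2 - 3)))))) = -7249007 / 1621477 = -4.47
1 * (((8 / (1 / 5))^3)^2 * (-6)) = -24576000000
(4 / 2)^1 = 2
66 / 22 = 3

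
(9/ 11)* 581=5229/ 11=475.36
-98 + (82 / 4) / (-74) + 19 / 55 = -797163 / 8140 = -97.93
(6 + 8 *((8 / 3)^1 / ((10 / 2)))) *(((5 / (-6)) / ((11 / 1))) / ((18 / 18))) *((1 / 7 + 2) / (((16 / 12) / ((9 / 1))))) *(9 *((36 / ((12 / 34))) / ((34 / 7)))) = -8505 / 4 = -2126.25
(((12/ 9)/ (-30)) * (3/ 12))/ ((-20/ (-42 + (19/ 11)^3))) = -49043/ 2395800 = -0.02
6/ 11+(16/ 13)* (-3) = -450/ 143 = -3.15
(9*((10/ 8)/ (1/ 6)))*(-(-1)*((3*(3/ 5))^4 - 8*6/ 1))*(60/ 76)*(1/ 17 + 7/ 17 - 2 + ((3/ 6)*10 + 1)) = -3797118/ 425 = -8934.40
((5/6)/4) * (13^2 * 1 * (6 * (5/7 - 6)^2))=1156805/196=5902.07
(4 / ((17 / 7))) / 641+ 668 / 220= 1821339 / 599335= 3.04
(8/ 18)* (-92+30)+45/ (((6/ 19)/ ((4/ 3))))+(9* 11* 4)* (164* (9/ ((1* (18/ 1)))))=293710/ 9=32634.44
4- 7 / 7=3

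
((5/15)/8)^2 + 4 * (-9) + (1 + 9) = -14975/576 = -26.00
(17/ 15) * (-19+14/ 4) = -527/ 30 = -17.57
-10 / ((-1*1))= 10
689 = 689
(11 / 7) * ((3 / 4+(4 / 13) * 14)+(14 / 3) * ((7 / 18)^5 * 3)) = 700138835 / 85975344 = 8.14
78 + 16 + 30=124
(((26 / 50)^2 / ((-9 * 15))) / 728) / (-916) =13 / 4328100000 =0.00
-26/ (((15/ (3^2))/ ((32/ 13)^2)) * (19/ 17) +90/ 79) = -107268096/ 5968505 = -17.97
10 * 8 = 80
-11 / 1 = -11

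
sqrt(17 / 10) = sqrt(170) / 10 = 1.30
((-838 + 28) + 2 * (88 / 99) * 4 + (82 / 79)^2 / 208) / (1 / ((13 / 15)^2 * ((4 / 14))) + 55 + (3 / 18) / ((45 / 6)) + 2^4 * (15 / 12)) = -152428451695 / 15127722166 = -10.08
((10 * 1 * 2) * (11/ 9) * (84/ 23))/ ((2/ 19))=58520/ 69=848.12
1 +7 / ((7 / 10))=11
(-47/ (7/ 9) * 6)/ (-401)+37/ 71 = 284057/ 199297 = 1.43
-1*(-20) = 20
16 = 16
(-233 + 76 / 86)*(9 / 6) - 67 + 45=-31835 / 86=-370.17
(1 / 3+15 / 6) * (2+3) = 85 / 6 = 14.17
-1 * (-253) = 253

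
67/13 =5.15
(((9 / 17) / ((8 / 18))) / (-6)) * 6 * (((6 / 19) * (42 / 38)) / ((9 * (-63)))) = 9 / 12274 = 0.00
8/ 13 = 0.62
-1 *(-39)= 39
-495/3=-165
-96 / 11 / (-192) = 1 / 22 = 0.05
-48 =-48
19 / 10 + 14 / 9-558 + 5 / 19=-947821 / 1710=-554.28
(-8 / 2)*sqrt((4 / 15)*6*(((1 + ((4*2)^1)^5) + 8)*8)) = -32*sqrt(163885) / 5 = -2590.89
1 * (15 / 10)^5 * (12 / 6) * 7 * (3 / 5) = 63.79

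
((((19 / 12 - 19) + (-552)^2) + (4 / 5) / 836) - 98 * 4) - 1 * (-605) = 3823440787 / 12540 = 304899.58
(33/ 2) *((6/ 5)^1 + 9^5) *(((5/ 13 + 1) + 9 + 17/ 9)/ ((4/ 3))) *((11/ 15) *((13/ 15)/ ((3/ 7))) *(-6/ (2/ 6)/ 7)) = -4275136063/ 125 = -34201088.50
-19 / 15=-1.27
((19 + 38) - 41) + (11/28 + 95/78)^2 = 18.59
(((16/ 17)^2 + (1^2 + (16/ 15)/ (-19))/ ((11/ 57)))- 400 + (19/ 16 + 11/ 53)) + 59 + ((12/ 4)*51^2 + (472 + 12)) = 107200484153/ 13478960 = 7953.17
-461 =-461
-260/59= -4.41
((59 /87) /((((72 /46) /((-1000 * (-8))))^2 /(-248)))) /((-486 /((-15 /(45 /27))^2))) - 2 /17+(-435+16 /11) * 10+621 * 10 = 2894890082301038 /3953367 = 732259383.53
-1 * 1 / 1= -1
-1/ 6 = -0.17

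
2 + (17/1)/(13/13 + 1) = 10.50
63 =63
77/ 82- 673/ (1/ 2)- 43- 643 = -166547/ 82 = -2031.06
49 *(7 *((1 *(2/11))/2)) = 343/11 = 31.18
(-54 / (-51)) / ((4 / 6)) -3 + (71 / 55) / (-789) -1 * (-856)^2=-540551380927 / 737715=-732737.41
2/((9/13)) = 26/9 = 2.89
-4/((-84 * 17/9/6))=18/119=0.15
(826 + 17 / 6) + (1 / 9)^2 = 134273 / 162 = 828.85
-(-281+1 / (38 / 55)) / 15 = 3541 / 190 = 18.64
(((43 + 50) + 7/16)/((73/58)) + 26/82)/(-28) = -255021/95776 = -2.66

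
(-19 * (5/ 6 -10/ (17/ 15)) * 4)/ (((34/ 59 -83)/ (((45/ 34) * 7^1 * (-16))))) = 511624400/ 468469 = 1092.12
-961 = -961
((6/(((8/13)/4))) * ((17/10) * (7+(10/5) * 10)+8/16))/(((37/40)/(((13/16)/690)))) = 9802/4255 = 2.30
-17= -17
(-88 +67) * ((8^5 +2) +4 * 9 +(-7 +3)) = -688842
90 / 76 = 45 / 38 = 1.18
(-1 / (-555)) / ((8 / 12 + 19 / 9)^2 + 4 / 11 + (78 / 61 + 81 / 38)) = 688446 / 4390167845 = 0.00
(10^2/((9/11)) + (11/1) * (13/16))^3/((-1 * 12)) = -6737347390103/35831808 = -188027.00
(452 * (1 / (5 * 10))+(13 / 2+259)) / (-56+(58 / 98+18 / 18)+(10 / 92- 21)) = -15470329 / 4243125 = -3.65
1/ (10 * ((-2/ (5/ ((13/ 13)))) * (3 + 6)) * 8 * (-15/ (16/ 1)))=1/ 270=0.00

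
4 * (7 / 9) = 3.11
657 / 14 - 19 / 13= 8275 / 182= 45.47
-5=-5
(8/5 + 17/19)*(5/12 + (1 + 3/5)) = 9559/1900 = 5.03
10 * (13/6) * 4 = 260/3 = 86.67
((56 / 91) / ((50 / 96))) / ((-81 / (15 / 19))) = -128 / 11115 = -0.01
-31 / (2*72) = -31 / 144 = -0.22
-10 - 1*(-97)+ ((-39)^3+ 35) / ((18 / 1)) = -28859 / 9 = -3206.56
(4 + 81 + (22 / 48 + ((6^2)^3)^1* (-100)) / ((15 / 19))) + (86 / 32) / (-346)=-1472218093307 / 249120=-5909674.43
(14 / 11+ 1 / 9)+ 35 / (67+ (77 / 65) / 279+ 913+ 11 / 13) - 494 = -867426576443 / 1760984478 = -492.58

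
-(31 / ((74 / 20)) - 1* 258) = 9236 / 37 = 249.62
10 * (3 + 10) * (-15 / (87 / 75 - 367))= 24375 / 4573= 5.33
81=81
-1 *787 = -787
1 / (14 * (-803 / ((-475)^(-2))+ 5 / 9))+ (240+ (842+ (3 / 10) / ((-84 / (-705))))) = 49515368020337 / 45656572360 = 1084.52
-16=-16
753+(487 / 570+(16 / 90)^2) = 58011527 / 76950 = 753.89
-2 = -2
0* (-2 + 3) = 0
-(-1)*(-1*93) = -93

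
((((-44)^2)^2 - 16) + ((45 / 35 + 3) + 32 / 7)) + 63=3748151.86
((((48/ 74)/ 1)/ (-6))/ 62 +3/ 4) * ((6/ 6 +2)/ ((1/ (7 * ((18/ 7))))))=92691/ 2294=40.41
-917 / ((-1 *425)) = 917 / 425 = 2.16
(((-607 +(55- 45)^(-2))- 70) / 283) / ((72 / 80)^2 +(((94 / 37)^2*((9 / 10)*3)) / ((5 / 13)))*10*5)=-0.00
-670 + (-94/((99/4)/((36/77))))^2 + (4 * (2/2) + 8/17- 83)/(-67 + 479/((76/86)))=-4449763181476/6671186291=-667.01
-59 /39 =-1.51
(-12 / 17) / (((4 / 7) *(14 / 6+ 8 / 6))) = -0.34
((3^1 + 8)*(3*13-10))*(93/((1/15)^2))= 6675075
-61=-61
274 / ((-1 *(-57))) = 274 / 57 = 4.81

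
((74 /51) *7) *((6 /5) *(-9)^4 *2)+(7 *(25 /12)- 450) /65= 2120636327 /13260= 159927.32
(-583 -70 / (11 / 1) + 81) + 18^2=-2028 / 11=-184.36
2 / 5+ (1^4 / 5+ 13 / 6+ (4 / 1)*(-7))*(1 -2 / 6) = -751 / 45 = -16.69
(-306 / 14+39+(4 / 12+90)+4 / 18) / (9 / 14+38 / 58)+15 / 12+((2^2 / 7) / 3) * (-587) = -3663907 / 132804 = -27.59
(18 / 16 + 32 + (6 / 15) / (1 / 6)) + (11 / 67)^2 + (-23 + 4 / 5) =2397477 / 179560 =13.35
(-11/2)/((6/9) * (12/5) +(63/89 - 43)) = 4895/36216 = 0.14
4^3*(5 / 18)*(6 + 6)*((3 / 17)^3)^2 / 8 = 19440 / 24137569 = 0.00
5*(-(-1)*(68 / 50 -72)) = -1766 / 5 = -353.20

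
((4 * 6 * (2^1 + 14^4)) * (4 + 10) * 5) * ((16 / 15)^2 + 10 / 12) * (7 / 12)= 1113174356 / 15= 74211623.73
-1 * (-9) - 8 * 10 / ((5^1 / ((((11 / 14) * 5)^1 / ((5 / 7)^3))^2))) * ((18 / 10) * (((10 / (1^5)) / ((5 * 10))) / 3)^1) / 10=-1040001 / 78125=-13.31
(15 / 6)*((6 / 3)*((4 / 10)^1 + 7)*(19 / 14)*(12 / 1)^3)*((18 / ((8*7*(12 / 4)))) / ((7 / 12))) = 15937.40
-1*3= -3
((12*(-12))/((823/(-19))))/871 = 0.00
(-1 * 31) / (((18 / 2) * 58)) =-31 / 522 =-0.06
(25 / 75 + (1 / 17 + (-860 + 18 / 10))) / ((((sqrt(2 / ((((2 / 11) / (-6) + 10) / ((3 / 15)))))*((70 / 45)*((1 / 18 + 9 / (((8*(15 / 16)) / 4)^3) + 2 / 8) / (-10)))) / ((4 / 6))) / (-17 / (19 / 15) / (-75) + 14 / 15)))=6934089700*sqrt(108570) / 187005049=12217.74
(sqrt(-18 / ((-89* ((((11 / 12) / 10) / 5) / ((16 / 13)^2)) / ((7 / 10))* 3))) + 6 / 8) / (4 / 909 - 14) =-43632* sqrt(68530) / 80956447 - 2727 / 50888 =-0.19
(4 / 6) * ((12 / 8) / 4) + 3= 13 / 4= 3.25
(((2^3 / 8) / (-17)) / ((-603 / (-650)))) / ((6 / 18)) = -650 / 3417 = -0.19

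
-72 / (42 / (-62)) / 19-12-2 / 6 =-2689 / 399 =-6.74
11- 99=-88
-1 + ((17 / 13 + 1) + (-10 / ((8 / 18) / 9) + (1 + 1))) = -5179 / 26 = -199.19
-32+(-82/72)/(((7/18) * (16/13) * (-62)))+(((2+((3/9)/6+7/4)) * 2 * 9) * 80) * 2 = 151768597/13888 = 10928.04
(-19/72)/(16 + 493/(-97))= -1843/76248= -0.02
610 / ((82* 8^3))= 305 / 20992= 0.01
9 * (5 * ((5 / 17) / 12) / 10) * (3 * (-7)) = -315 / 136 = -2.32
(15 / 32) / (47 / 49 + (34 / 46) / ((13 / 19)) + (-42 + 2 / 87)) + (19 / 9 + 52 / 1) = 793145344933 / 14660896896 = 54.10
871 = 871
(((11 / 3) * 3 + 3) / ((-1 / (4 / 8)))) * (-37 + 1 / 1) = 252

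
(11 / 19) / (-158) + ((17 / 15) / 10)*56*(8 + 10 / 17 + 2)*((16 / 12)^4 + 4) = 39001687 / 81054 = 481.18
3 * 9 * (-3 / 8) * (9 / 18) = -81 / 16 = -5.06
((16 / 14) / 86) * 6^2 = 144 / 301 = 0.48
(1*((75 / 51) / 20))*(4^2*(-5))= -100 / 17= -5.88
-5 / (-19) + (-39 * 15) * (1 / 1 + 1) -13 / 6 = -1171.90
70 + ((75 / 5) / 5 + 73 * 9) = 730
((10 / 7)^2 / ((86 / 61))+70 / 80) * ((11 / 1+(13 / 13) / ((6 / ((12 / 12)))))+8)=4502135 / 101136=44.52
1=1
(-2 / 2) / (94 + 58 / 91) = -91 / 8612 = -0.01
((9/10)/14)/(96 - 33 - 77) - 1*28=-54889/1960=-28.00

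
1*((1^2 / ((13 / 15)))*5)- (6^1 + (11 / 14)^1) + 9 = 1453 / 182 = 7.98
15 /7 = 2.14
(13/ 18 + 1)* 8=124/ 9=13.78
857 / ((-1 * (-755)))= 857 / 755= 1.14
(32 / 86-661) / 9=-9469 / 129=-73.40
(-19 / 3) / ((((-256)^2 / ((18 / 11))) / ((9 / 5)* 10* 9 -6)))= -2223 / 90112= -0.02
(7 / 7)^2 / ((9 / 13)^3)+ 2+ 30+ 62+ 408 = 368155 / 729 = 505.01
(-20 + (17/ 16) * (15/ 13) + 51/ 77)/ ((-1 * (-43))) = -290077/ 688688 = -0.42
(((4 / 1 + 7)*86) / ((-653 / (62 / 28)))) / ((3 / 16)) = -234608 / 13713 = -17.11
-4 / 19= -0.21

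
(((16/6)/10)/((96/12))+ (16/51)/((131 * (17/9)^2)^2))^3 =0.00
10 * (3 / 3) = 10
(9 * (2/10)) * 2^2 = 36/5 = 7.20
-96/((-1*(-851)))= -96/851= -0.11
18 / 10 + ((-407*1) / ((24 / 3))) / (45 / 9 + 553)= 38141 / 22320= 1.71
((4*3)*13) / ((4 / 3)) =117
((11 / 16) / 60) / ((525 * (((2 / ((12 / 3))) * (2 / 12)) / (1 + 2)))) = 11 / 14000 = 0.00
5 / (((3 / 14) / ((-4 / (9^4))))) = -280 / 19683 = -0.01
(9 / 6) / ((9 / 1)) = 0.17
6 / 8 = 3 / 4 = 0.75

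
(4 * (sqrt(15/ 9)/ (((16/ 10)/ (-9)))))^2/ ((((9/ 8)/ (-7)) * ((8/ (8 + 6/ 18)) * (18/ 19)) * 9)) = -415625/ 648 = -641.40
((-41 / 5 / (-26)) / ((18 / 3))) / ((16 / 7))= 0.02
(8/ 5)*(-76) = -608/ 5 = -121.60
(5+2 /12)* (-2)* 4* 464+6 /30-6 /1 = -287767 /15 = -19184.47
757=757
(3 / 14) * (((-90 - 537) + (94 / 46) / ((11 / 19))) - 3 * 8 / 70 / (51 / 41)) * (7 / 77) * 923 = -129998460969 / 11591195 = -11215.28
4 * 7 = 28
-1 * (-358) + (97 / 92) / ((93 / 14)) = 1532203 / 4278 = 358.16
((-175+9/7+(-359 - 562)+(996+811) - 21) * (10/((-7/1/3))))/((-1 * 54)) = 8065/147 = 54.86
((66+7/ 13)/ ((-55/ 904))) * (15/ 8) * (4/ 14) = -585.88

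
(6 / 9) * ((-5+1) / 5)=-8 / 15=-0.53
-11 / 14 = -0.79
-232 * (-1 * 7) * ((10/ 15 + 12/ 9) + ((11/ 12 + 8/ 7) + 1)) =24650/ 3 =8216.67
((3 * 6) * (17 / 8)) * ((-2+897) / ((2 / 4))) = 136935 / 2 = 68467.50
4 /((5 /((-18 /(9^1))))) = -1.60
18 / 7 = 2.57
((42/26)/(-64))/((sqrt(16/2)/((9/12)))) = -0.01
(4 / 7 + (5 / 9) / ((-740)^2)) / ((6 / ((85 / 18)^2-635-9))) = -794187442337 / 13413133440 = -59.21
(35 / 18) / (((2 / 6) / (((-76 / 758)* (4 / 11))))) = -2660 / 12507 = -0.21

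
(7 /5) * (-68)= -476 /5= -95.20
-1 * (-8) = 8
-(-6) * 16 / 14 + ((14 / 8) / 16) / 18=55345 / 8064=6.86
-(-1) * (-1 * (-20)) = 20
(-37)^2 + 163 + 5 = 1537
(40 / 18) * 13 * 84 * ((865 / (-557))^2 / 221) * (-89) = -37291534000 / 15822699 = -2356.84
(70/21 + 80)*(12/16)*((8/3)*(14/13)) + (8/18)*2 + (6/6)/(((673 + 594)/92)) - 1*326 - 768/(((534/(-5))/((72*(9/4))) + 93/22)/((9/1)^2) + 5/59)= -127334863912742/20845516419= -6108.50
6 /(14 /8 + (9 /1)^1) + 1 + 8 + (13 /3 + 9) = 2953 /129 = 22.89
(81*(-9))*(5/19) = -3645/19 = -191.84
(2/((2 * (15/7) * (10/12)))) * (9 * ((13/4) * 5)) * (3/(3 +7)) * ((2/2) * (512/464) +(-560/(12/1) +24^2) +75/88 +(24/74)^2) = 912296719971/69873760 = 13056.36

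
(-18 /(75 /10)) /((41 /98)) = -1176 /205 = -5.74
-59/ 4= -14.75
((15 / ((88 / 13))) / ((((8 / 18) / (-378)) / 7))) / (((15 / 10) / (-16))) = 1547910 / 11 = 140719.09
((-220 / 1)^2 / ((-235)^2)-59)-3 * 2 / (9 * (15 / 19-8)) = -52686403 / 907899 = -58.03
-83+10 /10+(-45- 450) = -577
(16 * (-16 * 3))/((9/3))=-256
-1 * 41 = -41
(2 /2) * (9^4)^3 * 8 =2259436291848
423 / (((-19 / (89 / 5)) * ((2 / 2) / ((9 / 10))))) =-338823 / 950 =-356.66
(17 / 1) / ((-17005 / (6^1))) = -0.01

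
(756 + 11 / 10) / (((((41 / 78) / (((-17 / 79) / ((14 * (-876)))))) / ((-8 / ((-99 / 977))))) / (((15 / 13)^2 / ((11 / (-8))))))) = -1.93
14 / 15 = 0.93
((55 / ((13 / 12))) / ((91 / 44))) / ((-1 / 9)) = -261360 / 1183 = -220.93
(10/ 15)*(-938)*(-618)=386456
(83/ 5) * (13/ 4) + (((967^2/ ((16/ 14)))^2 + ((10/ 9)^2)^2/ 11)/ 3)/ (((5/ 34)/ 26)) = 683371673665517711147/ 17321040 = 39453270338589.24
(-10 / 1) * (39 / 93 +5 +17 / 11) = -23750 / 341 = -69.65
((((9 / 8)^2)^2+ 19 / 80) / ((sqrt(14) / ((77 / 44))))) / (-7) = -0.12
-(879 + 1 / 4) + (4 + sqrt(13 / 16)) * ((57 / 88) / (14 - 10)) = -77317 / 88 + 57 * sqrt(13) / 1408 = -878.46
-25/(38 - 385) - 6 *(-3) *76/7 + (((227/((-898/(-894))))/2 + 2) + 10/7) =680380903/2181242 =311.92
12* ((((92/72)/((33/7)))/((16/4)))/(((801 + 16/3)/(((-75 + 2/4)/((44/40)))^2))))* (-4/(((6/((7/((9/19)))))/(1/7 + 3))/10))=-33956429500/23708619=-1432.24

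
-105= -105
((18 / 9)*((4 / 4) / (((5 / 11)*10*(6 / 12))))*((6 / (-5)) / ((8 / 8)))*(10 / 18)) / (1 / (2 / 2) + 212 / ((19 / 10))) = -836 / 160425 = -0.01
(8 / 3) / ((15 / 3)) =8 / 15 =0.53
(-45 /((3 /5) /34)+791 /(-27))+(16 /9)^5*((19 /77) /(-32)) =-11728097351 /4546773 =-2579.43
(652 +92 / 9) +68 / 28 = 41873 / 63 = 664.65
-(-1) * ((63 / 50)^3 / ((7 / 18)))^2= 103355177121 / 3906250000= 26.46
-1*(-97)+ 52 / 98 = 4779 / 49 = 97.53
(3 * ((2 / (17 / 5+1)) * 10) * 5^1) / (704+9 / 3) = 750 / 7777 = 0.10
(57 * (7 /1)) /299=399 /299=1.33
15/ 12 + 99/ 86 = 413/ 172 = 2.40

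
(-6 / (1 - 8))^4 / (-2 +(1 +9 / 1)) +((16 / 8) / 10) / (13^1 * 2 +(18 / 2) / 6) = 49352 / 660275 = 0.07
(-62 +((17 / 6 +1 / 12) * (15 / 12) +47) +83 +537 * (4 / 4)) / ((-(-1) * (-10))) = -5843 / 96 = -60.86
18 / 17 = 1.06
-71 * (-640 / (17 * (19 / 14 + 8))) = 636160 / 2227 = 285.66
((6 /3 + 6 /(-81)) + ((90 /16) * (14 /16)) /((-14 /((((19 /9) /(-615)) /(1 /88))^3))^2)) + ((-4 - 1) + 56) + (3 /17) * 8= 4131821281756986207368453 /76039665706268773621875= 54.34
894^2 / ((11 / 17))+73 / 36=489133235 / 396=1235184.94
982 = 982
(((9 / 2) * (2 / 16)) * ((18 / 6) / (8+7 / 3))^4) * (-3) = -177147 / 14776336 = -0.01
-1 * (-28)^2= -784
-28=-28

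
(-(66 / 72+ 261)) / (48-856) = 3143 / 9696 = 0.32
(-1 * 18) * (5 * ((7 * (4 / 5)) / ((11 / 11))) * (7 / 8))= -441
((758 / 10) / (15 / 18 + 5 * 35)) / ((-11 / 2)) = -4548 / 58025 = -0.08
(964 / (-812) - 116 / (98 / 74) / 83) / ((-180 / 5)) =88163 / 1415316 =0.06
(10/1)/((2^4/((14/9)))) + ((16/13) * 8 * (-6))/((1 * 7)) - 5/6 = -8.30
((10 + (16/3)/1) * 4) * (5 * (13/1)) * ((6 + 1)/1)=83720/3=27906.67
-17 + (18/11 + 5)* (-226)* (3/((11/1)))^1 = -51551/121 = -426.04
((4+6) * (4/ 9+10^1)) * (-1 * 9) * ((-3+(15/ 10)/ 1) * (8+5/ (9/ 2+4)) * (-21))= -4323060/ 17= -254297.65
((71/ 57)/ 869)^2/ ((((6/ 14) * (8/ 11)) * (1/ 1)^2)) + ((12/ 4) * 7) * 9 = 1011741676351/ 5353130376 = 189.00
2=2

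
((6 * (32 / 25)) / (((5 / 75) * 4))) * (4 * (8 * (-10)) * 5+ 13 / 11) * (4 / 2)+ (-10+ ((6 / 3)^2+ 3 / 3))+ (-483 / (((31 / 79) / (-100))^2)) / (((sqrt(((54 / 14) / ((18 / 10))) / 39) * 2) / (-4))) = 267543339.13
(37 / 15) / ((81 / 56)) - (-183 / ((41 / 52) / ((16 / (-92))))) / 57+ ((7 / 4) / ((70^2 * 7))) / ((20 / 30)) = 1.00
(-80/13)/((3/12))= -320/13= -24.62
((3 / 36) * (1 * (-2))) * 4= -2 / 3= -0.67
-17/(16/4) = -17/4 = -4.25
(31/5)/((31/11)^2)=121/155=0.78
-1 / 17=-0.06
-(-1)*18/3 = 6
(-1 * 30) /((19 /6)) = -180 /19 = -9.47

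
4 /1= 4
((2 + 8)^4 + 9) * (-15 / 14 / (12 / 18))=-450405 / 28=-16085.89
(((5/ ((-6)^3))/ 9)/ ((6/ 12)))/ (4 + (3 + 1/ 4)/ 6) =-10/ 8829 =-0.00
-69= -69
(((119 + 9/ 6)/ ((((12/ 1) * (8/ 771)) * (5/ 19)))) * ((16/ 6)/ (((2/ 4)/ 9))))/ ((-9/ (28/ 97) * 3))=-1887.20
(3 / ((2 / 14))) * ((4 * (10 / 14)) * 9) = 540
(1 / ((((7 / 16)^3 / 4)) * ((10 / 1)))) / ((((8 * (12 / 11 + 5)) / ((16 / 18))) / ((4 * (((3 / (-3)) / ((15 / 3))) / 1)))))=-360448 / 5170725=-0.07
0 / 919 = 0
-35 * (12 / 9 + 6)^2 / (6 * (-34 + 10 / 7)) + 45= 168155 / 3078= 54.63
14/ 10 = 1.40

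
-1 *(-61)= 61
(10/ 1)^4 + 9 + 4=10013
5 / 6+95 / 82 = 245 / 123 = 1.99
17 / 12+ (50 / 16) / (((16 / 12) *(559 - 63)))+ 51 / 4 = 14.17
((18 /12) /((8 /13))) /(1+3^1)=39 /64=0.61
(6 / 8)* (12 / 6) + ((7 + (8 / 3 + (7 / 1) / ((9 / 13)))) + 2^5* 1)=959 / 18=53.28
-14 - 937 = -951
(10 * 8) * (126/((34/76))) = 383040/17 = 22531.76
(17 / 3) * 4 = 68 / 3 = 22.67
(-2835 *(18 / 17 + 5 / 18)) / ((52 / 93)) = -11981655 / 1768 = -6776.95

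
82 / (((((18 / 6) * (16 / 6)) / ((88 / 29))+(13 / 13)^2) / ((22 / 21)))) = 4961 / 210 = 23.62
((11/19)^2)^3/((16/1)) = 1771561/752734096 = 0.00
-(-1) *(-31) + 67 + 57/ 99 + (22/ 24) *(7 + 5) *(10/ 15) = 483/ 11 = 43.91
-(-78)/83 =78/83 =0.94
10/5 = 2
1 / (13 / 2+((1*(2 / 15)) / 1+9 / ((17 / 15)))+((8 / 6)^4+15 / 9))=13770 / 267161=0.05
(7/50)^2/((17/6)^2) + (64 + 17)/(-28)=-14618277/5057500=-2.89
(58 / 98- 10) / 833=-461 / 40817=-0.01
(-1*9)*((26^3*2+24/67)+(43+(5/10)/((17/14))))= -360791838/1139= -316761.93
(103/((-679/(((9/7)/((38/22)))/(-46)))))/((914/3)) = 30591/3796867508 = 0.00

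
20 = 20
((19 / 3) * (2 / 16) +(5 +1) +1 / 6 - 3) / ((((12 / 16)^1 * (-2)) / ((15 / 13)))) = -475 / 156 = -3.04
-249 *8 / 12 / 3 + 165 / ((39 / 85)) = 11867 / 39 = 304.28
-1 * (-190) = 190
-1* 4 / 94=-2 / 47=-0.04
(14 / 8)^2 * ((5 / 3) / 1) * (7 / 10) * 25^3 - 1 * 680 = 5294095 / 96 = 55146.82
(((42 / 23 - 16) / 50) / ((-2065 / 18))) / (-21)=-978 / 8311625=-0.00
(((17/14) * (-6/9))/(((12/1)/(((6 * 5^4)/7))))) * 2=-10625/147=-72.28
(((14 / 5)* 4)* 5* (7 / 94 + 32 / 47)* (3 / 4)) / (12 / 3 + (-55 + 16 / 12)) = -4473 / 7003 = -0.64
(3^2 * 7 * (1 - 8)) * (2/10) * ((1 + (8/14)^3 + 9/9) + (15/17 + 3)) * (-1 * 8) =2547936/595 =4282.25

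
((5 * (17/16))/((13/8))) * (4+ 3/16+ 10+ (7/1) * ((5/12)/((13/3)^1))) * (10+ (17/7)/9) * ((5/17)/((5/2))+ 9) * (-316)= -122442469325/85176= -1437523.12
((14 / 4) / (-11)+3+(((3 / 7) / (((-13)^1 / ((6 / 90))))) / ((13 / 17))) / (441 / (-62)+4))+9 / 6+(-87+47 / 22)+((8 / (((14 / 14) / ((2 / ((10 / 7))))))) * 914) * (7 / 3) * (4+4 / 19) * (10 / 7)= 205563023097191 / 1431560130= 143593.71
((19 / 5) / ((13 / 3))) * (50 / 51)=190 / 221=0.86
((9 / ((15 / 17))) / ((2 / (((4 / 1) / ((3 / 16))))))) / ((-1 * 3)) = -544 / 15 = -36.27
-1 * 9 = -9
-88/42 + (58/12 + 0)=115/42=2.74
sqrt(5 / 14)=sqrt(70) / 14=0.60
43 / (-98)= -43 / 98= -0.44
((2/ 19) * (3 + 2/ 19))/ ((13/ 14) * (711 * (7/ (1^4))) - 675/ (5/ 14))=236/ 1972143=0.00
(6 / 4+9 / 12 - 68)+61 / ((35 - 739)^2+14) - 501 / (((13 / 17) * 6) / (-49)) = 5284.67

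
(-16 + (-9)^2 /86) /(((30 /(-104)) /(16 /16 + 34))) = 235690 /129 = 1827.05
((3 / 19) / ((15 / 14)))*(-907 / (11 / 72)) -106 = -1025026 / 1045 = -980.89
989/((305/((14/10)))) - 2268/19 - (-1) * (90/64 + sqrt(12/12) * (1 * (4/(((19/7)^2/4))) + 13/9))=-17409922111/158551200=-109.81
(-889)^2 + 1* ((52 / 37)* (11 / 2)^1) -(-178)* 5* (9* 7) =31316753 / 37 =846398.73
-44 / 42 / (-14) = 11 / 147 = 0.07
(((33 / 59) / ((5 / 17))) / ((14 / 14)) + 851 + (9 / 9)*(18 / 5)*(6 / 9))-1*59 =234909 / 295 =796.30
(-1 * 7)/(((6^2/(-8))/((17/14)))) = 17/9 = 1.89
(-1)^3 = -1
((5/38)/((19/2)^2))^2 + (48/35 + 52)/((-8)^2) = 21970482427/26345693360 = 0.83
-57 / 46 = -1.24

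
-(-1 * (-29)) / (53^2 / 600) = -17400 / 2809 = -6.19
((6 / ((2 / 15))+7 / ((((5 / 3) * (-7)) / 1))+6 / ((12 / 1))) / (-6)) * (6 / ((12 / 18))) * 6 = -4041 / 10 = -404.10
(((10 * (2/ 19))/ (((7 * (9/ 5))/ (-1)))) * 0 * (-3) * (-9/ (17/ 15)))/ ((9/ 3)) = 0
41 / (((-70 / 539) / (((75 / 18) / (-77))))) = 17.08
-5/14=-0.36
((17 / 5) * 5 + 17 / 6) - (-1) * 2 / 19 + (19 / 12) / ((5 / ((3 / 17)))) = 387493 / 19380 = 19.99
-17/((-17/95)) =95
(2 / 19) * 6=0.63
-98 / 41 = -2.39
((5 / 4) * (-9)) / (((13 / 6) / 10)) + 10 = -545 / 13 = -41.92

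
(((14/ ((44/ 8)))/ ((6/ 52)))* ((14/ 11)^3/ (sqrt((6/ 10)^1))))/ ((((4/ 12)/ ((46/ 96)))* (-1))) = -2871596* sqrt(15)/ 131769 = -84.40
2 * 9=18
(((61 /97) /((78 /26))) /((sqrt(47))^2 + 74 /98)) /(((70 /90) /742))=158417 /37830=4.19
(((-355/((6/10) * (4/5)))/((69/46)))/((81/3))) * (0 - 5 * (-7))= -310625/486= -639.15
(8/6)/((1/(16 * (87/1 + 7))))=6016/3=2005.33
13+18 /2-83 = -61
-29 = -29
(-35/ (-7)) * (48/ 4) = 60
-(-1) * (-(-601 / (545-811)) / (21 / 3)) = -601 / 1862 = -0.32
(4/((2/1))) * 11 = 22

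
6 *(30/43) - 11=-293/43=-6.81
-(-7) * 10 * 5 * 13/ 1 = 4550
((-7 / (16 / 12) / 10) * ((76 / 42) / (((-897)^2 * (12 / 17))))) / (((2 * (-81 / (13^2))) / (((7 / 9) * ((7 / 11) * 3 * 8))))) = 15827 / 763569180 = 0.00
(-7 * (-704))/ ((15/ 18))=5913.60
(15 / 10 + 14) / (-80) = -31 / 160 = -0.19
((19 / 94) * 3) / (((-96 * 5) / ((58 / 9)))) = -551 / 67680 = -0.01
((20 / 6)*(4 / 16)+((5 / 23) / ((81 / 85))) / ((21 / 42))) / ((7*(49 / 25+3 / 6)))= 120125 / 1604043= 0.07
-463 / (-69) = 463 / 69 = 6.71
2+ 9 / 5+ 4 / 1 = 39 / 5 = 7.80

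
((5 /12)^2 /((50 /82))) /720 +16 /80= 20777 /103680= 0.20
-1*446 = -446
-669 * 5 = -3345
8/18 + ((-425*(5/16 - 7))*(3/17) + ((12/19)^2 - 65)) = 22738105/51984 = 437.41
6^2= 36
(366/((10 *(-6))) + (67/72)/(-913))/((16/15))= -2005283/350592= -5.72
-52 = -52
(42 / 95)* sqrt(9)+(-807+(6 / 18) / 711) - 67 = -176834137 / 202635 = -872.67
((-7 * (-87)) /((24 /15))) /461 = 3045 /3688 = 0.83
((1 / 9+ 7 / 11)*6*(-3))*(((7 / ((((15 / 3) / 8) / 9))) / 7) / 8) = -1332 / 55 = -24.22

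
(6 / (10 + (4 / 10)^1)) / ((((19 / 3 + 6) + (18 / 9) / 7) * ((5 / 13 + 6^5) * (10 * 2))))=63 / 214317160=0.00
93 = 93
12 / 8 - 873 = -1743 / 2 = -871.50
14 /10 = 7 /5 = 1.40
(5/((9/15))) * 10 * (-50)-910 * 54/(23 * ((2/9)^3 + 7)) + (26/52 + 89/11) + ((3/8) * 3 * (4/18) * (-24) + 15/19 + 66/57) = -4466.87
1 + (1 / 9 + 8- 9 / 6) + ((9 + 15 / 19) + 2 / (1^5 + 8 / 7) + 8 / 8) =33061 / 1710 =19.33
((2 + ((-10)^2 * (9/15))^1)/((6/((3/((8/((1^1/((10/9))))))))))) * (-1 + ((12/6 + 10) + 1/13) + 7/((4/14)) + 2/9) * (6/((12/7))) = 1817809/4160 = 436.97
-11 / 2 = -5.50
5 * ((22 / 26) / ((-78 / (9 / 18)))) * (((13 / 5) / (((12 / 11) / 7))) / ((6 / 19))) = -16093 / 11232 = -1.43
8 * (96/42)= 128/7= 18.29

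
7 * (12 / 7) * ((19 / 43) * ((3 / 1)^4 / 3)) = 6156 / 43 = 143.16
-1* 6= -6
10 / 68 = 0.15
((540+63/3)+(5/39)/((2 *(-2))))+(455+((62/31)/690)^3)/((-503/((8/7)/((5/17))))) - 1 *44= 19301781110488553/37592106142500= 513.45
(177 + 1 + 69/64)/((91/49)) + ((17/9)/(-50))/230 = 96.43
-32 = -32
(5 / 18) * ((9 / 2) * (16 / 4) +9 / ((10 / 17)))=37 / 4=9.25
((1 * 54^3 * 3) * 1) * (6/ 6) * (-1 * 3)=-1417176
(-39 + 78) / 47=39 / 47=0.83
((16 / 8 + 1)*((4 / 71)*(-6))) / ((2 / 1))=-36 / 71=-0.51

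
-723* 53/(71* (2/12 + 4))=-229914/1775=-129.53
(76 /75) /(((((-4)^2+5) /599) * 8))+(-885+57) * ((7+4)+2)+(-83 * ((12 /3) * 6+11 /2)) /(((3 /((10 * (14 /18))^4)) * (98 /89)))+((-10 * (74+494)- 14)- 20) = -18799832750653 /6889050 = -2728944.16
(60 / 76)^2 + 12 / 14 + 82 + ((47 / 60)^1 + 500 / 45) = 43382207 / 454860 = 95.37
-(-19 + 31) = -12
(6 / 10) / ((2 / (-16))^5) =-98304 / 5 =-19660.80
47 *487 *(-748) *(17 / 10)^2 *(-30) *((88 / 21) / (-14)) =-444306693.78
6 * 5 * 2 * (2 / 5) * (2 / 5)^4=384 / 625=0.61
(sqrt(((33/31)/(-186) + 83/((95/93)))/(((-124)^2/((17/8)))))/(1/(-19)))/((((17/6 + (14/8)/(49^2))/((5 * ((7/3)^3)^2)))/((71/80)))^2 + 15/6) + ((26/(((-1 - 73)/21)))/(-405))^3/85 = 753571/10593156864375 - 8208832947066573409 * sqrt(23958319895)/1577747576031430965081800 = -0.81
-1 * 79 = -79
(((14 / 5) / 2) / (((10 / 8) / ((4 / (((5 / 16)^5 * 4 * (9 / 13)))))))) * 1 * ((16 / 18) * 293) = 894661820416 / 6328125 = 141378.66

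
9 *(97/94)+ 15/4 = 2451/188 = 13.04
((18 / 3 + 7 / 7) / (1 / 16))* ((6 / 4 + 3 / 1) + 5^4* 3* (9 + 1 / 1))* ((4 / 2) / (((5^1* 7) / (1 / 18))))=100024 / 15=6668.27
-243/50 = -4.86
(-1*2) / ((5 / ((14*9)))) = -252 / 5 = -50.40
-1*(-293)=293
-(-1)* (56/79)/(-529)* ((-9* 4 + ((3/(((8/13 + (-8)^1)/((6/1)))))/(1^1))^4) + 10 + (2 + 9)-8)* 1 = -5642791/342351872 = -0.02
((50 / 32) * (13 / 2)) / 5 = 65 / 32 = 2.03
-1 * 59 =-59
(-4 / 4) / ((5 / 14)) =-14 / 5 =-2.80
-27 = -27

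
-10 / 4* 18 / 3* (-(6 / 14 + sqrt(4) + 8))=1095 / 7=156.43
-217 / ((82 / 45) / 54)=-263655 / 41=-6430.61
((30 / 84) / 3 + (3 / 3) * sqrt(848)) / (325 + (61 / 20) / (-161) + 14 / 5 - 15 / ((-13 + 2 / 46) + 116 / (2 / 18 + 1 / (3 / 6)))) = 422050 / 1160789529 + 4726960 * sqrt(53) / 386929843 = 0.09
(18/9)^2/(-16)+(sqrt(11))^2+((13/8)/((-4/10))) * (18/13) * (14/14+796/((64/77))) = -688879/128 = -5381.87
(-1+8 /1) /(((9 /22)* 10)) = 77 /45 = 1.71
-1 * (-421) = 421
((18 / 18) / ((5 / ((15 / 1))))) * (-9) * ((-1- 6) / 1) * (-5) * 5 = -4725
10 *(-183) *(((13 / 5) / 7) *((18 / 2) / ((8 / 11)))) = -235521 / 28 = -8411.46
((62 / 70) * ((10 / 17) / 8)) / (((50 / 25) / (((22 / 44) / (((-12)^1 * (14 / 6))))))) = -31 / 53312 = -0.00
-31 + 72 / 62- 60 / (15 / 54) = -7621 / 31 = -245.84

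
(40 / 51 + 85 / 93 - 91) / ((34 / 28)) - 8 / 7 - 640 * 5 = -205365348 / 62713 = -3274.69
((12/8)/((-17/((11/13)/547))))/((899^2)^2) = -33/157924082567495374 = -0.00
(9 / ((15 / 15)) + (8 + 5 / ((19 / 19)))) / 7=22 / 7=3.14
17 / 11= 1.55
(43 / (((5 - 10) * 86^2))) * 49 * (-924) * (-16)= -181104 / 215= -842.34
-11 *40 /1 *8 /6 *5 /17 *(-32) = 281600 /51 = 5521.57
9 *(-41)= -369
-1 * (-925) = 925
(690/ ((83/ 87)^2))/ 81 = 193430/ 20667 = 9.36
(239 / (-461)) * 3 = -717 / 461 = -1.56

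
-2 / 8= -1 / 4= -0.25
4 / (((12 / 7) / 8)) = 56 / 3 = 18.67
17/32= 0.53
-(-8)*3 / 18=4 / 3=1.33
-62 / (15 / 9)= -186 / 5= -37.20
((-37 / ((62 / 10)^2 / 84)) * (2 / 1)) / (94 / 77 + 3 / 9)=-35897400 / 344999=-104.05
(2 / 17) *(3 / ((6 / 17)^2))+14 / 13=305 / 78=3.91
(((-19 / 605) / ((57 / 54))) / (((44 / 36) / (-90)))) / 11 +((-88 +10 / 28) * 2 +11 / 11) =-17841608 / 102487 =-174.09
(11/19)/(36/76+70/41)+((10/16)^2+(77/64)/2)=273501/217472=1.26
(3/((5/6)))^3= 5832/125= 46.66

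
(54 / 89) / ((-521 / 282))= -15228 / 46369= -0.33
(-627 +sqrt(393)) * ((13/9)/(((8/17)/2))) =-46189/12 +221 * sqrt(393)/36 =-3727.38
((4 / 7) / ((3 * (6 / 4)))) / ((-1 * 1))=-8 / 63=-0.13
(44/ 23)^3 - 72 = -790840/ 12167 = -65.00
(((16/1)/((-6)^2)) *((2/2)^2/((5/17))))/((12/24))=136/45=3.02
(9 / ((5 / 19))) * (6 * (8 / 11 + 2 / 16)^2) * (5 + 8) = 7502625 / 3872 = 1937.66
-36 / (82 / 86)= -37.76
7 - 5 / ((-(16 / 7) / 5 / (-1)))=-63 / 16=-3.94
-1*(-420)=420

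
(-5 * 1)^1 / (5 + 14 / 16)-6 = -322 / 47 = -6.85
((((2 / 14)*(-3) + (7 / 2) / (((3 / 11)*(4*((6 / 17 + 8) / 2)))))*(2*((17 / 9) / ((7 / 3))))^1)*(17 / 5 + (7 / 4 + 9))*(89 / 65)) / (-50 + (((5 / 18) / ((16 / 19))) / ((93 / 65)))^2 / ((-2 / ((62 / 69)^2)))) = -21405273703062048 / 100505493864741875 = -0.21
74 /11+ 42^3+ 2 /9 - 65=7328965 /99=74029.95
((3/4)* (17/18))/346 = 17/8304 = 0.00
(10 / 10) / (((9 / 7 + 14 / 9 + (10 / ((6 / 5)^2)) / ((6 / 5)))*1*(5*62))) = 378 / 1011065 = 0.00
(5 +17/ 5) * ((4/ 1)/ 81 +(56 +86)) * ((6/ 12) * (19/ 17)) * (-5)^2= 7651490/ 459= 16669.91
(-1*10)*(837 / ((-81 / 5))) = 1550 / 3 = 516.67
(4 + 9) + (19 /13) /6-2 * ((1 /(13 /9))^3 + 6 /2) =86737 /13182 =6.58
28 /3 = 9.33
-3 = -3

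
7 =7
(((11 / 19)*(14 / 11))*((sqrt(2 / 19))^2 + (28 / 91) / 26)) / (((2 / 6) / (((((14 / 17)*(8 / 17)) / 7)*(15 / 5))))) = 0.04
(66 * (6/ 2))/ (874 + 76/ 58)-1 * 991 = -12574901/ 12692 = -990.77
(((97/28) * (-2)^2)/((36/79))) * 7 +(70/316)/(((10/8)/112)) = 661825/2844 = 232.71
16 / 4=4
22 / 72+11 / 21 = 209 / 252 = 0.83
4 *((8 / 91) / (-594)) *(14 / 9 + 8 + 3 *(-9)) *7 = 2512 / 34749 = 0.07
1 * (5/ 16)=5/ 16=0.31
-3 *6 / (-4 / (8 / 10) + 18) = -18 / 13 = -1.38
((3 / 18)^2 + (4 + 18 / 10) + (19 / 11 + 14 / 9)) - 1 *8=733 / 660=1.11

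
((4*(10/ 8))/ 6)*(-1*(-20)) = 50/ 3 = 16.67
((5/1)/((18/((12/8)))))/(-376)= -5/4512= -0.00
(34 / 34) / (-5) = -1 / 5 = -0.20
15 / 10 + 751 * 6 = 9015 / 2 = 4507.50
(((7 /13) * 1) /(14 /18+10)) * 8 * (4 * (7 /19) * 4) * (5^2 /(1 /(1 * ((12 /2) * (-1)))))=-8467200 /23959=-353.40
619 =619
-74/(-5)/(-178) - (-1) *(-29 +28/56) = -25439/890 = -28.58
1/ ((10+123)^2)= 1/ 17689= 0.00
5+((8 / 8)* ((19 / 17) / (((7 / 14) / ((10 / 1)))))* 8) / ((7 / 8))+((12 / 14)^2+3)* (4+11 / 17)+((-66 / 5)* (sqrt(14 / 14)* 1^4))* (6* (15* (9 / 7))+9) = -5912232 / 4165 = -1419.50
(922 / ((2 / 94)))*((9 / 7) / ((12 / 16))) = 520008 / 7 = 74286.86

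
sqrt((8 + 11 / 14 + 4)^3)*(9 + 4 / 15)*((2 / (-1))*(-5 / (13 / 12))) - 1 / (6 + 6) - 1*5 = -61 / 12 + 49762*sqrt(2506) / 637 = 3905.57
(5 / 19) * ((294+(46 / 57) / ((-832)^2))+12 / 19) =29063024755 / 374839296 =77.53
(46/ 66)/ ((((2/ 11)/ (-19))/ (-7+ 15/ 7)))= 7429/ 21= 353.76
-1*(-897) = 897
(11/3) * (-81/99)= -3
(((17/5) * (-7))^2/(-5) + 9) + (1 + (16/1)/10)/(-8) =-104613/1000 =-104.61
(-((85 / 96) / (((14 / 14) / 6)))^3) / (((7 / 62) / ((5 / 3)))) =-95189375 / 43008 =-2213.29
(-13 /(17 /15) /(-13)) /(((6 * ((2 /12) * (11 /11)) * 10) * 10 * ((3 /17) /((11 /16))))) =11 /320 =0.03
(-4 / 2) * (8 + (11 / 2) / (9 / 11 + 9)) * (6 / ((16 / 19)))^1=-35131 / 288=-121.98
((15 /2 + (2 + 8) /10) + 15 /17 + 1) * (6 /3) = 353 /17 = 20.76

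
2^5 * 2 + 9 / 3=67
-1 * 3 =-3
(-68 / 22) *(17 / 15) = -578 / 165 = -3.50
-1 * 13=-13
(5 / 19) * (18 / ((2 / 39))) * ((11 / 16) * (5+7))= 57915 / 76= 762.04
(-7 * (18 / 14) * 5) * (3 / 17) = -135 / 17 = -7.94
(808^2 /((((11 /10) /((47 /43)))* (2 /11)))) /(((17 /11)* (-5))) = -337530688 /731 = -461738.29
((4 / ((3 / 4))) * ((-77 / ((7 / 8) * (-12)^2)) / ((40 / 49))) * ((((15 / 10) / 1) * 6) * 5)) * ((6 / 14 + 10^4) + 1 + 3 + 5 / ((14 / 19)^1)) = -3597363 / 2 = -1798681.50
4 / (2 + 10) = 1 / 3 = 0.33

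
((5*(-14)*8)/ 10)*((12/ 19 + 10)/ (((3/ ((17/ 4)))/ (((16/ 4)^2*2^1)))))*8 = -12307456/ 57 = -215920.28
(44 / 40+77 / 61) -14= -7099 / 610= -11.64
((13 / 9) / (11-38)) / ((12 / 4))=-13 / 729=-0.02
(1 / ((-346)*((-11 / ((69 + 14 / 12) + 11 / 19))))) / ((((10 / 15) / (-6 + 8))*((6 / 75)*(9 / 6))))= 201625 / 433884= 0.46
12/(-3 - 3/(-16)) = -64/15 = -4.27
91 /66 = 1.38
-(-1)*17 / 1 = 17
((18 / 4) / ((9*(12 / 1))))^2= 1 / 576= 0.00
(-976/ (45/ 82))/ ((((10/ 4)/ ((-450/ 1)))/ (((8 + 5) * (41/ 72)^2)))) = 109308706/ 81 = 1349490.20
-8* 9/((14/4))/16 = -9/7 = -1.29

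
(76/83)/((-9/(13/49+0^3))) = -988/36603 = -0.03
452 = 452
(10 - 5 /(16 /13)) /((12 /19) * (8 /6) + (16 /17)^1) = 30685 /9216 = 3.33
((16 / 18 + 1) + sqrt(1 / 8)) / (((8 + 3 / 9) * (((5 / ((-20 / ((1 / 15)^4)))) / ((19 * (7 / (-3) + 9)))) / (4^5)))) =-5953536000 - 787968000 * sqrt(2) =-7067891032.32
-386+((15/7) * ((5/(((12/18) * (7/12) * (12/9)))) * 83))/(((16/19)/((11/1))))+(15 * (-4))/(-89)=22017.53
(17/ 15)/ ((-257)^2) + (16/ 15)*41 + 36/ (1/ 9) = 364326301/ 990735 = 367.73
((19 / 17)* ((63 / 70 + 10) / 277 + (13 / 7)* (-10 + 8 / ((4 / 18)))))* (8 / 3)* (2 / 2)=1396348 / 9695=144.03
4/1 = 4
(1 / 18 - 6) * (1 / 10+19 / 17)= -2461 / 340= -7.24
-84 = -84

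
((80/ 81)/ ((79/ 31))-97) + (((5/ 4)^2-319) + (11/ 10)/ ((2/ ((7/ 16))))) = -847349057/ 2047680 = -413.81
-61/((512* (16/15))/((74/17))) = -33855/69632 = -0.49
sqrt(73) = 8.54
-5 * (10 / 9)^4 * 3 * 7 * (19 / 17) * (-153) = 6650000 / 243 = 27366.26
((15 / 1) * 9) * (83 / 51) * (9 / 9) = 3735 / 17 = 219.71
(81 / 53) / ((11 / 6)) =486 / 583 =0.83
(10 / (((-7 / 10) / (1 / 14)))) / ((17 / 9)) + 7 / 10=1331 / 8330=0.16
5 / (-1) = -5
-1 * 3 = -3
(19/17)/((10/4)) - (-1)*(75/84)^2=82917/66640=1.24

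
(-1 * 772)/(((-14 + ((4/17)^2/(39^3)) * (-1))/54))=357332673204/120002345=2977.71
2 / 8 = 1 / 4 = 0.25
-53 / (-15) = 53 / 15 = 3.53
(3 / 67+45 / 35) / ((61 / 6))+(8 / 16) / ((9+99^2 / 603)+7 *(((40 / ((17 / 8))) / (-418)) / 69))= 3575420435823 / 23730055699672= 0.15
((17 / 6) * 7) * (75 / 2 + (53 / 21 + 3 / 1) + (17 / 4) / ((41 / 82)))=9197 / 9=1021.89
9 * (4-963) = -8631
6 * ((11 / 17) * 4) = 264 / 17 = 15.53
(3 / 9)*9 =3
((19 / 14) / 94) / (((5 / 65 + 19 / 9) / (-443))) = -984789 / 336896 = -2.92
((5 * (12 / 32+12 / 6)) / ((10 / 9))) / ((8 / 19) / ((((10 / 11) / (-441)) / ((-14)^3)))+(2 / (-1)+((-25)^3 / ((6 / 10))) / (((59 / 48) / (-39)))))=958455 / 124362700384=0.00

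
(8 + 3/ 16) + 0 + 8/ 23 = 3141/ 368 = 8.54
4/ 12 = 1/ 3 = 0.33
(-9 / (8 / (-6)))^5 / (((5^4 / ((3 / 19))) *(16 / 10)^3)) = 43046721 / 49807360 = 0.86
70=70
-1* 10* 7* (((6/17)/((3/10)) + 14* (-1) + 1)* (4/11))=56280/187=300.96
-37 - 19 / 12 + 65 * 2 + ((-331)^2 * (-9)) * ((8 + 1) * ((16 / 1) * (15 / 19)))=-25558369237 / 228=-112098110.69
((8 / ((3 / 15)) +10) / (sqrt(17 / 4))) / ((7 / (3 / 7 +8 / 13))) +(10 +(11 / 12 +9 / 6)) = 16.03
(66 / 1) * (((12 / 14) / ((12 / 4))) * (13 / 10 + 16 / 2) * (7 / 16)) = 3069 / 40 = 76.72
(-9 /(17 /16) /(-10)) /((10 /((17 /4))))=0.36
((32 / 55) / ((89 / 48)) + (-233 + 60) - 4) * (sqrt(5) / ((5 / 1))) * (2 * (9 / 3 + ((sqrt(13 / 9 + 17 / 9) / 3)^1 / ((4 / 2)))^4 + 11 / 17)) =-52243592581 * sqrt(5) / 202212450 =-577.71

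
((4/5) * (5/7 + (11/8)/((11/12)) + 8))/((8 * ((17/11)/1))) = 1573/2380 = 0.66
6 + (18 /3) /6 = 7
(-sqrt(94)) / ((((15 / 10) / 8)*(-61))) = 16*sqrt(94) / 183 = 0.85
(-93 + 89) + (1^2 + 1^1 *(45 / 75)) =-12 / 5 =-2.40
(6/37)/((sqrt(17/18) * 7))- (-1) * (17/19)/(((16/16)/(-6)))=-102/19 + 18 * sqrt(34)/4403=-5.34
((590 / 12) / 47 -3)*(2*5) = -2755 / 141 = -19.54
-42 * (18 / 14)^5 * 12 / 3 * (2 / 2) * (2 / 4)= -708588 / 2401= -295.12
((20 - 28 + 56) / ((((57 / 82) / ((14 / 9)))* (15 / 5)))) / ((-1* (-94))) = 9184 / 24111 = 0.38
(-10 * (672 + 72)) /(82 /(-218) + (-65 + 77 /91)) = 10542480 /91439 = 115.30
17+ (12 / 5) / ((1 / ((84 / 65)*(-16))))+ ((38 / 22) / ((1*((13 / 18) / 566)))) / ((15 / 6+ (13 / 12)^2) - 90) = -2146724023 / 44440825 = -48.31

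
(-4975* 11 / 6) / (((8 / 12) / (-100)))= 1368125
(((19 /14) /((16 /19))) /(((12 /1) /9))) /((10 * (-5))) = -1083 /44800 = -0.02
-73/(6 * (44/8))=-73/33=-2.21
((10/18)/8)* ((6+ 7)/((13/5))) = 25/72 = 0.35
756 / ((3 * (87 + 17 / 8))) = 2.83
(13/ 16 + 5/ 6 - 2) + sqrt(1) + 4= 223/ 48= 4.65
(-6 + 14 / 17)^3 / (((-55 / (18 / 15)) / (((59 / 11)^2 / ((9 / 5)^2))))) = 3564544 / 132651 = 26.87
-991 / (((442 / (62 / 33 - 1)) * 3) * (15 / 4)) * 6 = -114956 / 109395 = -1.05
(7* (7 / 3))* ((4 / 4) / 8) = 49 / 24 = 2.04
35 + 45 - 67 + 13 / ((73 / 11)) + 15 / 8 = 9831 / 584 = 16.83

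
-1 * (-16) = 16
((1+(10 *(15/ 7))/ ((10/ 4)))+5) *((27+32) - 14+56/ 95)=441762/ 665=664.30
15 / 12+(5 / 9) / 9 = 425 / 324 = 1.31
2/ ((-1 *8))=-1/ 4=-0.25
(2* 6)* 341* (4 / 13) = 16368 / 13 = 1259.08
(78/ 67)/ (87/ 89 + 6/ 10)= 0.74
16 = 16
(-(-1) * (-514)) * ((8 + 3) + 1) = -6168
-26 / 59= -0.44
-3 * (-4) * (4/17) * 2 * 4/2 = 192/17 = 11.29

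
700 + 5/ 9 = 6305/ 9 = 700.56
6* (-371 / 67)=-2226 / 67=-33.22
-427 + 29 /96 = -40963 /96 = -426.70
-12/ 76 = -3/ 19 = -0.16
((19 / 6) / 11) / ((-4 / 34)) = -323 / 132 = -2.45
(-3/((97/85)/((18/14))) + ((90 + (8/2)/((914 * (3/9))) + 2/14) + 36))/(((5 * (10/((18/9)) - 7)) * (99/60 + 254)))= -10885076/226654177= -0.05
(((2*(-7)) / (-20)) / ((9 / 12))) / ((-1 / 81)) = -378 / 5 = -75.60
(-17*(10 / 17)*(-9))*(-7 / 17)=-630 / 17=-37.06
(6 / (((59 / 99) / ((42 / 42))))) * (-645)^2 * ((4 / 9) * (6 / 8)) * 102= 8402040900 / 59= 142407472.88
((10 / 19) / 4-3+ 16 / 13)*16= -6472 / 247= -26.20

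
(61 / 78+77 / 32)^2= 15832441 / 1557504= 10.17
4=4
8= 8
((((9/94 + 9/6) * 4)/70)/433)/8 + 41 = 23362963/569828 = 41.00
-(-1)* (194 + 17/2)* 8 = 1620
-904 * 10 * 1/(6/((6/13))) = -695.38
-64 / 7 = -9.14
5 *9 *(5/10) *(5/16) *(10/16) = 1125/256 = 4.39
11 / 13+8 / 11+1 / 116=26243 / 16588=1.58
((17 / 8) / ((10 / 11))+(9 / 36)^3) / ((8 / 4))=753 / 640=1.18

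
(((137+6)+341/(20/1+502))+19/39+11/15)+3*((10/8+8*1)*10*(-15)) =-68159029/16965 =-4017.63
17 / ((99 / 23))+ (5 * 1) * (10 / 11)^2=8801 / 1089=8.08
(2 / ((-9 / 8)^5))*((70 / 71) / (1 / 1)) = -4587520 / 4192479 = -1.09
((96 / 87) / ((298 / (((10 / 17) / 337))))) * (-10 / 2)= -800 / 24755009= -0.00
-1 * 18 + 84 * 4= 318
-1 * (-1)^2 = -1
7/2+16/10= 51/10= 5.10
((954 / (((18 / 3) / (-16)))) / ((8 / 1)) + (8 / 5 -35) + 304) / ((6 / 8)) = -316 / 5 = -63.20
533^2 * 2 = 568178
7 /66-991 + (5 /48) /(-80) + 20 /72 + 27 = -24421921 /25344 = -963.62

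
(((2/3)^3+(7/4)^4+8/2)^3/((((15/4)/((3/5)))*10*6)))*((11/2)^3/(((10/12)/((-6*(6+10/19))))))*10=-34845944466723334087/65357217792000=-533161.38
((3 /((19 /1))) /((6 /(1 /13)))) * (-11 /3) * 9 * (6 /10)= -99 /2470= -0.04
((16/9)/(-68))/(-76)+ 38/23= 110489/66861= 1.65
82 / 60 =41 / 30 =1.37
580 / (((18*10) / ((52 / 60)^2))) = 4901 / 2025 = 2.42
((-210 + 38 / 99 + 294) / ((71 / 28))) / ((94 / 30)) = 1169560 / 110121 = 10.62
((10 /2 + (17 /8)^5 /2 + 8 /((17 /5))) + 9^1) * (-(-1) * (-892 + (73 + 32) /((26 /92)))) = -19787.03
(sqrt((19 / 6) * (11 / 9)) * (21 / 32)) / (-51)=-7 * sqrt(1254) / 9792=-0.03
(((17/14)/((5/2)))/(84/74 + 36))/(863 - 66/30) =629/41395872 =0.00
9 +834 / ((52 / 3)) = 1485 / 26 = 57.12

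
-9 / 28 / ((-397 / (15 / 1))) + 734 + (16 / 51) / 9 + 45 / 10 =3768247015 / 5102244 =738.55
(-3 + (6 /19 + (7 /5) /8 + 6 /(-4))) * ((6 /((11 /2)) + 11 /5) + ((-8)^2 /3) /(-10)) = -52907 /11400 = -4.64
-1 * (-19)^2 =-361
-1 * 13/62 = -13/62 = -0.21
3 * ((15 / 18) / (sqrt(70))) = sqrt(70) / 28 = 0.30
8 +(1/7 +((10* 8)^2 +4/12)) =134578/21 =6408.48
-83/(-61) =1.36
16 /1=16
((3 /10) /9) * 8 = 4 /15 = 0.27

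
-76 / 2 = -38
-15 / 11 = -1.36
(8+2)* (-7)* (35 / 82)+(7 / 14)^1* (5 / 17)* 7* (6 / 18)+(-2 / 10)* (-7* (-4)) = -734671 / 20910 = -35.13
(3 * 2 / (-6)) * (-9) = 9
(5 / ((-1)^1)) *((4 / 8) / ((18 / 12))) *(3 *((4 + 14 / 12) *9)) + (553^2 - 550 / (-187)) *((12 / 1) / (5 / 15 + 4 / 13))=4865881983 / 850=5724567.04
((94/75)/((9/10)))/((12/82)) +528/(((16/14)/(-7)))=-1305916/405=-3224.48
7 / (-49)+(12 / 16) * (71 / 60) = 417 / 560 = 0.74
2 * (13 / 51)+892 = 45518 / 51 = 892.51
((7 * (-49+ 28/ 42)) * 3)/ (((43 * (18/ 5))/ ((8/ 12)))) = -5075/ 1161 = -4.37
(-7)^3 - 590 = -933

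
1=1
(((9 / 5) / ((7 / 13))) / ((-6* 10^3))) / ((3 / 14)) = -13 / 5000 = -0.00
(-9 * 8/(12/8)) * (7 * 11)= -3696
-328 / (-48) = 41 / 6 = 6.83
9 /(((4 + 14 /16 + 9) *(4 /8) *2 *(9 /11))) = 88 /111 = 0.79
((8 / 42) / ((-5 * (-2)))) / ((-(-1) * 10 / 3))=1 / 175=0.01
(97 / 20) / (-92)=-97 / 1840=-0.05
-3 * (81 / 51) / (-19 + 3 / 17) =81 / 320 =0.25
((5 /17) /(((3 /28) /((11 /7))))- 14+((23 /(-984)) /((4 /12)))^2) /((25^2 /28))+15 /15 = 485473381 /857310000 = 0.57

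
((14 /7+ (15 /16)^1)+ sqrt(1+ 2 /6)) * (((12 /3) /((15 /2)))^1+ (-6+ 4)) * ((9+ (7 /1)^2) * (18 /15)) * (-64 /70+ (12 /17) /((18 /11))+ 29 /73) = 56965744 * sqrt(3) /9772875+ 167336873 /6515250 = 35.78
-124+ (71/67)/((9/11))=-122.70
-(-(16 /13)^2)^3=16777216 /4826809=3.48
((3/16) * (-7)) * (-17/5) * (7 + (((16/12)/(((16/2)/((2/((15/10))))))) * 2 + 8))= 16541/240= 68.92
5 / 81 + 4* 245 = 79385 / 81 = 980.06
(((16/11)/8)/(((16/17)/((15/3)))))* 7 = 595/88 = 6.76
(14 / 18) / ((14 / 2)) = 1 / 9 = 0.11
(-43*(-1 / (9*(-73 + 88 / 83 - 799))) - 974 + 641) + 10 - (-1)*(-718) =-677269841 / 650592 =-1041.01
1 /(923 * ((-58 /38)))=-19 /26767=-0.00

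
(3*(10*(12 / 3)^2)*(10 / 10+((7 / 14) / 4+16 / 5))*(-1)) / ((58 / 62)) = -64356 / 29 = -2219.17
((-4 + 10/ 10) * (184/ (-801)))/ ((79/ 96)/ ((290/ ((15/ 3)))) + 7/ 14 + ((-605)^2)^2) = 341504/ 66391232623574807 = 0.00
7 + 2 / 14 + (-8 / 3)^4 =32722 / 567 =57.71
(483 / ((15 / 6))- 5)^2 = 885481 / 25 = 35419.24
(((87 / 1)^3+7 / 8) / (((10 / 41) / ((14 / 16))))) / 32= 1511924897 / 20480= 73824.46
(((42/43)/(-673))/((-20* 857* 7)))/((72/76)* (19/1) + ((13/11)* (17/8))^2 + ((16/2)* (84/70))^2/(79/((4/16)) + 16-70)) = 7608480/15509979395149849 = 0.00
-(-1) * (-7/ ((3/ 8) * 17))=-56/ 51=-1.10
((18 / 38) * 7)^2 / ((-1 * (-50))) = 3969 / 18050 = 0.22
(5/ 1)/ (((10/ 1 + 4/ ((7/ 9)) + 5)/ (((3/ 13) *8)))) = 280/ 611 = 0.46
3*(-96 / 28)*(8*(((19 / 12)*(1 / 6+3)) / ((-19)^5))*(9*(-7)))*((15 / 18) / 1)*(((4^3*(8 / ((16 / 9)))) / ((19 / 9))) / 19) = -155520 / 2476099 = -0.06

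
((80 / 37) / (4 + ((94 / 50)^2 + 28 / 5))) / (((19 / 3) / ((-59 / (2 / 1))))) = -4425000 / 5770927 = -0.77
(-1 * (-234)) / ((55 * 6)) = 39 / 55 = 0.71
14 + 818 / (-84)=179 / 42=4.26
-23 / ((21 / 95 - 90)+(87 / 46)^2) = 4623460 / 17328309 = 0.27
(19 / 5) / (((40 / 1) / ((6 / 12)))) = 19 / 400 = 0.05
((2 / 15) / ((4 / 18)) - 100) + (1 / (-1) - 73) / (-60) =-98.17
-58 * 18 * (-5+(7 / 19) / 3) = 96744 / 19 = 5091.79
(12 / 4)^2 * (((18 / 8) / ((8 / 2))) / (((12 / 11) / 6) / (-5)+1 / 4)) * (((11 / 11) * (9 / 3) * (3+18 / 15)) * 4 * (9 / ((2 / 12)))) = 3031182 / 47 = 64493.23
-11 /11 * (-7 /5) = 7 /5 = 1.40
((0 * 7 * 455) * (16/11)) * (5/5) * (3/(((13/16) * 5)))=0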